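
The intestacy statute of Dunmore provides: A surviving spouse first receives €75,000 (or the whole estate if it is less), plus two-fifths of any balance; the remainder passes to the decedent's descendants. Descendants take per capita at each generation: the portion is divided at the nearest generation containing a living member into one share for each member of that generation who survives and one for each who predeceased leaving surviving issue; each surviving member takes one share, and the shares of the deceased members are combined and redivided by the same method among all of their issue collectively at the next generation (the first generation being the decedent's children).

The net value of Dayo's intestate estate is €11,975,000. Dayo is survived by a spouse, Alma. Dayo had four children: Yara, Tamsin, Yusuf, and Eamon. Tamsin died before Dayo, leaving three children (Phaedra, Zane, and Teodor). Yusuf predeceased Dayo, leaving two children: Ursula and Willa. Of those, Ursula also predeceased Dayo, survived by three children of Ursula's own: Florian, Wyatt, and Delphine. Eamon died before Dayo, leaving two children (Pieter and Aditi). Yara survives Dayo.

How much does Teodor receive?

Alma first takes €75,000, leaving a balance of €11,900,000. Alma then takes two-fifths of the balance (€4,760,000), for a total of €4,835,000. The remaining €7,140,000 passes to the descendants.
The descendants' portion (€7,140,000) is divided at the children's generation into 4 shares of €1,785,000. Yara takes €1,785,000. The 3 shares of the deceased (Tamsin, Yusuf, and Eamon) are combined into a pool of €5,355,000.
That pool (€5,355,000) is divided at the grandchildren's generation into 7 shares of €765,000. Phaedra, Zane, Teodor, Willa, Pieter, and Aditi each take €765,000. The remaining share for the deceased Ursula (€765,000) is carried to the next generation.
That pool (€765,000) is divided at the great-grandchildren's generation equally among Florian, Wyatt, and Delphine: €255,000 each.

Teodor receives €765,000.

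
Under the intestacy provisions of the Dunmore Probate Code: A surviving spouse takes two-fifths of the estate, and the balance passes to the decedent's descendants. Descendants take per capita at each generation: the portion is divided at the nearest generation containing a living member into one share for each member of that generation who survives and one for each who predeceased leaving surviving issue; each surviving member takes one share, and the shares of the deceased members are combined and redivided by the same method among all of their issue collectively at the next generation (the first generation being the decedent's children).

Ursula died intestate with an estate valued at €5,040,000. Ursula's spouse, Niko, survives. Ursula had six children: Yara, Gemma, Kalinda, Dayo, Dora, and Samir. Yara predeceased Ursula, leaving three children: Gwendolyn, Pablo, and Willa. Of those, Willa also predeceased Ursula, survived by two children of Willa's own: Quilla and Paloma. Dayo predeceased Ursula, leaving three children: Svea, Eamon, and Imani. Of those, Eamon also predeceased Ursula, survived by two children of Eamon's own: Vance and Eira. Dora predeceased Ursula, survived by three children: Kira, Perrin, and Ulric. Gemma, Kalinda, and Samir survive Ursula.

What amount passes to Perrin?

Niko takes two-fifths of €5,040,000 = €2,016,000. The remaining €3,024,000 passes to the descendants.
The descendants' portion (€3,024,000) is divided at the children's generation into 6 shares of €504,000. Gemma, Kalinda, and Samir each take €504,000. The 3 shares of the deceased (Yara, Dayo, and Dora) are combined into a pool of €1,512,000.
That pool (€1,512,000) is divided at the grandchildren's generation into 9 shares of €168,000. Gwendolyn, Pablo, Svea, Imani, Kira, Perrin, and Ulric each take €168,000. The 2 shares of the deceased (Willa and Eamon) are combined into a pool of €336,000.
That pool (€336,000) is divided at the great-grandchildren's generation equally among Quilla, Paloma, Vance, and Eira: €84,000 each.

Perrin receives €168,000.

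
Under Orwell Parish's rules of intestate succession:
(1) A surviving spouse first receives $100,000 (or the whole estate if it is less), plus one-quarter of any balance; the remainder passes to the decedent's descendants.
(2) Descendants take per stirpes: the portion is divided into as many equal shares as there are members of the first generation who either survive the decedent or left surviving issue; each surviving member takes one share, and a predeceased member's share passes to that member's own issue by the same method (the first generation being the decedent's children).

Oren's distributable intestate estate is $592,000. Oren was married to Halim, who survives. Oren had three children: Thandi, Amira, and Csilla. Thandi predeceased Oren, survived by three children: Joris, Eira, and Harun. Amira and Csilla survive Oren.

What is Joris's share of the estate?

Halim first takes $100,000, leaving a balance of $492,000. Halim then takes one-quarter of the balance ($123,000), for a total of $223,000. The remaining $369,000 passes to the descendants.
The descendants' portion ($369,000) is divided into 3 shares of $123,000: Amira and Csilla each take $123,000; Thandi's $123,000 share passes to Thandi's issue.
Thandi's share ($123,000) is divided into 3 shares of $41,000: Joris, Eira, and Harun each take $41,000.

Joris receives $41,000.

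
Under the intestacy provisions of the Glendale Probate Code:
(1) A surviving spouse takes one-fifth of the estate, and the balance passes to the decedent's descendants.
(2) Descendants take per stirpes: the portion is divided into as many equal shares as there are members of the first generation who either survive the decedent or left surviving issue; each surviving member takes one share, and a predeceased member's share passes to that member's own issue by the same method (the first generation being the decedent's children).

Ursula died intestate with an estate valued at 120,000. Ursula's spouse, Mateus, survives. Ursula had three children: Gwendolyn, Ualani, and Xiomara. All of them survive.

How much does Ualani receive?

Mateus takes one-fifth of 120,000 = 24,000. The remaining 96,000 passes to the descendants.
The descendants' portion (96,000) is divided into 3 shares of 32,000: Gwendolyn, Ualani, and Xiomara each take 32,000.

Ualani receives 32,000.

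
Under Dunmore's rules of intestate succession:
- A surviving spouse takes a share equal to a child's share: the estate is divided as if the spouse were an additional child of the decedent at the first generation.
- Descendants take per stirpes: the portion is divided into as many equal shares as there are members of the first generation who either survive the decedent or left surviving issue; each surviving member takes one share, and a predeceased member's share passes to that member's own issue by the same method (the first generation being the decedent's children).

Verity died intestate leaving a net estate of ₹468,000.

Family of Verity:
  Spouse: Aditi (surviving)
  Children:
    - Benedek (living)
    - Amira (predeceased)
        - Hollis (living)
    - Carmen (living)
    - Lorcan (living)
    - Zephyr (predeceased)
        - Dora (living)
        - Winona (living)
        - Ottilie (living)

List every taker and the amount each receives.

The spouse counts as an additional share at the children's level, so there are 6 primary shares of ₹78,000. Aditi takes one such share (₹78,000).
The children's combined portion (₹390,000) is divided into 5 shares of ₹78,000: Benedek, Carmen, and Lorcan each take ₹78,000; Amira's ₹78,000 share passes to Amira's issue; Zephyr's ₹78,000 share passes to Zephyr's issue.
Amira's share (₹78,000) passes entirely to Hollis.
Zephyr's share (₹78,000) is divided into 3 shares of ₹26,000: Dora, Winona, and Ottilie each take ₹26,000.

Aditi: ₹78,000; Benedek: ₹78,000; Hollis: ₹78,000; Carmen: ₹78,000; Lorcan: ₹78,000; Dora: ₹26,000; Winona: ₹26,000; Ottilie: ₹26,000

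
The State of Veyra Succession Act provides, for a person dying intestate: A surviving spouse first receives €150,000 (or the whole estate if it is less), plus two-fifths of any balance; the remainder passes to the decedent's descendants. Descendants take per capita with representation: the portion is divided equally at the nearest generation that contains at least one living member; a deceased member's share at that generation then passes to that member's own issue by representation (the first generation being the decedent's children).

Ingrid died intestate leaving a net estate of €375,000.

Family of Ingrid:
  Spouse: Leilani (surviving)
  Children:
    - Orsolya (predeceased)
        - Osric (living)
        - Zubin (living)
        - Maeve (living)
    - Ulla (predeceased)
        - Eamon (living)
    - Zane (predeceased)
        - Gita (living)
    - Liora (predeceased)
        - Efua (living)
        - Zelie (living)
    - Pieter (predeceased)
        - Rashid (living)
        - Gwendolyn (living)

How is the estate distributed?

Leilani: €240,000; Osric: €15,000; Zubin: €15,000; Maeve: €15,000; Eamon: €15,000; Gita: €15,000; Efua: €15,000; Zelie: €15,000; Rashid: €15,000; Gwendolyn: €15,000

Leilani first takes €150,000, leaving a balance of €225,000. Leilani then takes two-fifths of the balance (€90,000), for a total of €240,000. The remaining €135,000 passes to the descendants.
No child survives, so the initial division is made at the grandchildren's generation.
The descendants' portion (€135,000) is divided into 9 shares of €15,000: Osric, Zubin, Maeve, Eamon, Gita, Efua, Zelie, Rashid, and Gwendolyn each take €15,000.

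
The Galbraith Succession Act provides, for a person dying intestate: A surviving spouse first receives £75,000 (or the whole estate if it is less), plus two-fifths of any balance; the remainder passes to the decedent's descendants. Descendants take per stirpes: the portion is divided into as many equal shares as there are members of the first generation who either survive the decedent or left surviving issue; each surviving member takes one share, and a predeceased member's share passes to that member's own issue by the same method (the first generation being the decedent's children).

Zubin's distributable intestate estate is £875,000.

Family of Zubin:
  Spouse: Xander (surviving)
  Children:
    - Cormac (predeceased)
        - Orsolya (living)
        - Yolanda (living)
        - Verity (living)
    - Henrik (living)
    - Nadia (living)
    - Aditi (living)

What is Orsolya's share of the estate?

Xander first takes £75,000, leaving a balance of £800,000. Xander then takes two-fifths of the balance (£320,000), for a total of £395,000. The remaining £480,000 passes to the descendants.
The descendants' portion (£480,000) is divided into 4 shares of £120,000: Henrik, Nadia, and Aditi each take £120,000; Cormac's £120,000 share passes to Cormac's issue.
Cormac's share (£120,000) is divided into 3 shares of £40,000: Orsolya, Yolanda, and Verity each take £40,000.

Orsolya receives £40,000.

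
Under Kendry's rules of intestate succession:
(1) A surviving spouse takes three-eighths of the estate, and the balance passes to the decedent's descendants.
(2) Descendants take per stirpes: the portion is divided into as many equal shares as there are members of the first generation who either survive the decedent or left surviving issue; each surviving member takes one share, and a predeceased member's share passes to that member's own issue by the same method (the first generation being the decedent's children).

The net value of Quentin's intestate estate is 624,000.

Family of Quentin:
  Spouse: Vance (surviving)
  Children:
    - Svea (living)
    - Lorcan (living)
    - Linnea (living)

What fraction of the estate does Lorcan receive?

Vance takes three-eighths of 624,000 = 234,000. The remaining 390,000 passes to the descendants.
The descendants' portion (390,000) is divided into 3 shares of 130,000: Svea, Lorcan, and Linnea each take 130,000.

Lorcan receives 5/24 of the estate.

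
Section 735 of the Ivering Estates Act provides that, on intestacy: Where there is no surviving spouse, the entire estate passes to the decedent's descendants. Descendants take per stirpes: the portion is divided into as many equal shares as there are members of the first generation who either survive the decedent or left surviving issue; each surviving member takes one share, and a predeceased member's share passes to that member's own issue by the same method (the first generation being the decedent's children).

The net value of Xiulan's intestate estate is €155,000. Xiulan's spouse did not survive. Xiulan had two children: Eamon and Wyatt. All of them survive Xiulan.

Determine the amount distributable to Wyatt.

The entire €155,000 passes to the descendants.
That amount (€155,000) is divided into 2 shares of €77,500: Eamon and Wyatt each take €77,500.

Wyatt receives €77,500.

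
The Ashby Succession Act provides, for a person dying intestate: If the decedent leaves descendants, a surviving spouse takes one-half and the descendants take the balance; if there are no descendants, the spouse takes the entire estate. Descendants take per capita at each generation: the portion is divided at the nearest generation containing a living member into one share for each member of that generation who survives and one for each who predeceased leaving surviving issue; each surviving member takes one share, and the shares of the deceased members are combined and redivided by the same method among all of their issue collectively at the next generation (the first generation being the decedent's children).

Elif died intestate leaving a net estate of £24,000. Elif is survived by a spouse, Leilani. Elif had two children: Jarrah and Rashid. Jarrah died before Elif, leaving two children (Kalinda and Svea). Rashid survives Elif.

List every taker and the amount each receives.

Leilani takes one-half of £24,000 = £12,000. The remaining £12,000 passes to the descendants.
The descendants' portion (£12,000) is divided at the children's generation into 2 shares of £6,000. Rashid takes £6,000. The remaining share for the deceased Jarrah (£6,000) is carried to the next generation.
That pool (£6,000) is divided at the grandchildren's generation equally among Kalinda and Svea: £3,000 each.

Leilani: £12,000; Kalinda: £3,000; Svea: £3,000; Rashid: £6,000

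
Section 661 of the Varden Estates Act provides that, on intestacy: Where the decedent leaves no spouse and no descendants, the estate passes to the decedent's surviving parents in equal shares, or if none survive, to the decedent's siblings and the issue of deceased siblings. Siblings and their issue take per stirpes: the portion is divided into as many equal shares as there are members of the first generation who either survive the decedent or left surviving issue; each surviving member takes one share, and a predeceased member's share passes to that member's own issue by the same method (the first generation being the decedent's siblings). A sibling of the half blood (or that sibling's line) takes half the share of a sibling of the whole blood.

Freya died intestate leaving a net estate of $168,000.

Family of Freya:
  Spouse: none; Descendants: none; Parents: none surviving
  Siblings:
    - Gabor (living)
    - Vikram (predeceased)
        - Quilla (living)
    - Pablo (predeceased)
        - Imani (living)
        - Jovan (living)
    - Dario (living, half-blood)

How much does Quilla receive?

Quilla receives $48,000.

The entire $168,000 passes to the siblings and their issue.
Counting each half-blood sibling's line as half a unit, there are 7/2 units in $168,000, so one unit is $48,000. Whole-blood lines (Gabor, Vikram, and Pablo) take $48,000 each; half-blood lines (Dario) take $24,000 each.
Vikram's share ($48,000) passes entirely to Quilla.
Pablo's share ($48,000) is divided into 2 shares of $24,000: Imani and Jovan each take $24,000.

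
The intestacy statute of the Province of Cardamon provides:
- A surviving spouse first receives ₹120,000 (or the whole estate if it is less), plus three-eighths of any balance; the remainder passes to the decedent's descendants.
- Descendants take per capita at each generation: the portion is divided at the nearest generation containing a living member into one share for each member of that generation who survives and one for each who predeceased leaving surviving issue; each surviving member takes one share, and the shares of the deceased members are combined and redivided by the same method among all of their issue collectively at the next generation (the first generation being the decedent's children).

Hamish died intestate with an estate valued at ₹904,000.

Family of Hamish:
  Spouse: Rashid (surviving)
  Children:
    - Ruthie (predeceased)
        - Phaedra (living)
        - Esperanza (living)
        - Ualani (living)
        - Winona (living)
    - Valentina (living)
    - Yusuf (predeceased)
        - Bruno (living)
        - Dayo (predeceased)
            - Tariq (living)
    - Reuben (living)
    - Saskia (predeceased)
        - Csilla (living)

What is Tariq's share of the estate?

Rashid first takes ₹120,000, leaving a balance of ₹784,000. Rashid then takes three-eighths of the balance (₹294,000), for a total of ₹414,000. The remaining ₹490,000 passes to the descendants.
The descendants' portion (₹490,000) is divided at the children's generation into 5 shares of ₹98,000. Valentina and Reuben each take ₹98,000. The 3 shares of the deceased (Ruthie, Yusuf, and Saskia) are combined into a pool of ₹294,000.
That pool (₹294,000) is divided at the grandchildren's generation into 7 shares of ₹42,000. Phaedra, Esperanza, Ualani, Winona, Bruno, and Csilla each take ₹42,000. The remaining share for the deceased Dayo (₹42,000) is carried to the next generation.
That pool (₹42,000) passes entirely to Tariq, the sole taker at the great-grandchildren's generation.

Tariq receives ₹42,000.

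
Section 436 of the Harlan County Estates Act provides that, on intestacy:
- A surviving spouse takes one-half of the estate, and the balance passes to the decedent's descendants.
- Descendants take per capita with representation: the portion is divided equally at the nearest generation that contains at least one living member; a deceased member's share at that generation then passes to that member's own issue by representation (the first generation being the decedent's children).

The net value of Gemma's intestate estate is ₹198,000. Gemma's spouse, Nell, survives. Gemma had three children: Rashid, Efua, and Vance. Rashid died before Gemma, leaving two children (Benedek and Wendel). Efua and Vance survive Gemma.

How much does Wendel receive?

Nell takes one-half of ₹198,000 = ₹99,000. The remaining ₹99,000 passes to the descendants.
The descendants' portion (₹99,000) is divided into 3 shares of ₹33,000: Efua and Vance each take ₹33,000; Rashid's ₹33,000 share passes to Rashid's issue.
Rashid's share (₹33,000) is divided into 2 shares of ₹16,500: Benedek and Wendel each take ₹16,500.

Wendel receives ₹16,500.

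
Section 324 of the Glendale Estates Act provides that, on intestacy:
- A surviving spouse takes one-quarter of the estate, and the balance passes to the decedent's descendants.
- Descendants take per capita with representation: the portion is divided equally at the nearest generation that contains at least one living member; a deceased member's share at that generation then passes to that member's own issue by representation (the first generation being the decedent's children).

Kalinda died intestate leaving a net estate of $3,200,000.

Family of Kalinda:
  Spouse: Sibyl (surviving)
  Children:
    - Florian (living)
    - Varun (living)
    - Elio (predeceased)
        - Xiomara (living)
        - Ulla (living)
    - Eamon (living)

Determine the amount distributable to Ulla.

Ulla receives $300,000.

Sibyl takes one-quarter of $3,200,000 = $800,000. The remaining $2,400,000 passes to the descendants.
The descendants' portion ($2,400,000) is divided into 4 shares of $600,000: Florian, Varun, and Eamon each take $600,000; Elio's $600,000 share passes to Elio's issue.
Elio's share ($600,000) is divided into 2 shares of $300,000: Xiomara and Ulla each take $300,000.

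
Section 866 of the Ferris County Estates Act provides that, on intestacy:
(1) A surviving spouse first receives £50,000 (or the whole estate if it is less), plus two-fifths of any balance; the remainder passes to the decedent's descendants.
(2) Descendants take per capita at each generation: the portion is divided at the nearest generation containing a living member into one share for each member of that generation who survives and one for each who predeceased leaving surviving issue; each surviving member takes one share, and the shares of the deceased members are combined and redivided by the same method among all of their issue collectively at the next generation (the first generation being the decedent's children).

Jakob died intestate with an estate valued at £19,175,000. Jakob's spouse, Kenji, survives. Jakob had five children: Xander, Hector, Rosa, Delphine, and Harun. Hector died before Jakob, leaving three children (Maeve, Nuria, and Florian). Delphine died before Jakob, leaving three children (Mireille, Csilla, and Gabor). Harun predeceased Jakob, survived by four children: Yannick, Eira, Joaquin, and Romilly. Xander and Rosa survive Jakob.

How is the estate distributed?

Kenji first takes £50,000, leaving a balance of £19,125,000. Kenji then takes two-fifths of the balance (£7,650,000), for a total of £7,700,000. The remaining £11,475,000 passes to the descendants.
The descendants' portion (£11,475,000) is divided at the children's generation into 5 shares of £2,295,000. Xander and Rosa each take £2,295,000. The 3 shares of the deceased (Hector, Delphine, and Harun) are combined into a pool of £6,885,000.
That pool (£6,885,000) is divided at the grandchildren's generation equally among Maeve, Nuria, Florian, Mireille, Csilla, Gabor, Yannick, Eira, Joaquin, and Romilly: £688,500 each.

Kenji: £7,700,000; Xander: £2,295,000; Maeve: £688,500; Nuria: £688,500; Florian: £688,500; Rosa: £2,295,000; Mireille: £688,500; Csilla: £688,500; Gabor: £688,500; Yannick: £688,500; Eira: £688,500; Joaquin: £688,500; Romilly: £688,500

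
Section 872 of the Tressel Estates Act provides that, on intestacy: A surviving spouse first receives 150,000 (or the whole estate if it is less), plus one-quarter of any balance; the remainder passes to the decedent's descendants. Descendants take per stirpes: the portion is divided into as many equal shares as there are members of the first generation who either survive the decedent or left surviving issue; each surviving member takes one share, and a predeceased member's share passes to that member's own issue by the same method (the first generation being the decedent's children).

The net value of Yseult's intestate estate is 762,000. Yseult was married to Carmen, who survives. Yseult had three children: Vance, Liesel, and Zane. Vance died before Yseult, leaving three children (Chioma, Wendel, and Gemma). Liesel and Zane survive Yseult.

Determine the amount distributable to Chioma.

Carmen first takes 150,000, leaving a balance of 612,000. Carmen then takes one-quarter of the balance (153,000), for a total of 303,000. The remaining 459,000 passes to the descendants.
The descendants' portion (459,000) is divided into 3 shares of 153,000: Liesel and Zane each take 153,000; Vance's 153,000 share passes to Vance's issue.
Vance's share (153,000) is divided into 3 shares of 51,000: Chioma, Wendel, and Gemma each take 51,000.

Chioma receives 51,000.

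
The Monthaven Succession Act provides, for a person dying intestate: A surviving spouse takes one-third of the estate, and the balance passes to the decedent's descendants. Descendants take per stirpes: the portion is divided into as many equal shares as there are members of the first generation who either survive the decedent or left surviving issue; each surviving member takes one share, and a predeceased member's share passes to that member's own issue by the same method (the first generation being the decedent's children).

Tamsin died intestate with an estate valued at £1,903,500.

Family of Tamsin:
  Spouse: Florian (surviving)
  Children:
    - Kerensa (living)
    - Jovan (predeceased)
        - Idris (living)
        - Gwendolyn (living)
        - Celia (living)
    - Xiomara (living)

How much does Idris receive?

Florian takes one-third of £1,903,500 = £634,500. The remaining £1,269,000 passes to the descendants.
The descendants' portion (£1,269,000) is divided into 3 shares of £423,000: Kerensa and Xiomara each take £423,000; Jovan's £423,000 share passes to Jovan's issue.
Jovan's share (£423,000) is divided into 3 shares of £141,000: Idris, Gwendolyn, and Celia each take £141,000.

Idris receives £141,000.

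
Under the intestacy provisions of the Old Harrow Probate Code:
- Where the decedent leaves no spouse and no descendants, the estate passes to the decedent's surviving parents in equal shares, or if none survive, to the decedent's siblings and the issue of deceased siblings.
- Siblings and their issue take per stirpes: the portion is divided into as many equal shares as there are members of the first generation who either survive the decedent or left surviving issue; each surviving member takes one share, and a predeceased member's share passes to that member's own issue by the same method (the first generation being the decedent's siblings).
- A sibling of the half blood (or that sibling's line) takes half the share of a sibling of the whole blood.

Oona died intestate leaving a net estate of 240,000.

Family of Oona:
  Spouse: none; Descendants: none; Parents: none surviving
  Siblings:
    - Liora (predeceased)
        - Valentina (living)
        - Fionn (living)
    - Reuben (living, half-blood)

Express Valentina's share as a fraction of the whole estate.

Valentina receives 1/3 of the estate.

The entire 240,000 passes to the siblings and their issue.
Counting each half-blood sibling's line as half a unit, there are 3/2 units in 240,000, so one unit is 160,000. Whole-blood lines (Liora) take 160,000 each; half-blood lines (Reuben) take 80,000 each.
Liora's share (160,000) is divided into 2 shares of 80,000: Valentina and Fionn each take 80,000.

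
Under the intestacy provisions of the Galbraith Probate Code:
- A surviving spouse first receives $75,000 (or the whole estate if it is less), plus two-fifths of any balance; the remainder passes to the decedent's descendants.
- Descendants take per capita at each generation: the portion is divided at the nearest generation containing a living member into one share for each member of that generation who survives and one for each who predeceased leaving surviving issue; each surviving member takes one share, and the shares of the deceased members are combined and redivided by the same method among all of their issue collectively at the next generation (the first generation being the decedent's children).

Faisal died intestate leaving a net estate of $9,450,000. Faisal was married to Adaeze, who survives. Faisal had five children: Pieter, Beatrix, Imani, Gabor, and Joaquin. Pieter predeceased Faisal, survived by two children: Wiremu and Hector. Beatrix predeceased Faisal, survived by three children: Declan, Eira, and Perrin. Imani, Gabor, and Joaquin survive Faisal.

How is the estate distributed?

Adaeze: $3,825,000; Wiremu: $450,000; Hector: $450,000; Declan: $450,000; Eira: $450,000; Perrin: $450,000; Imani: $1,125,000; Gabor: $1,125,000; Joaquin: $1,125,000

Adaeze first takes $75,000, leaving a balance of $9,375,000. Adaeze then takes two-fifths of the balance ($3,750,000), for a total of $3,825,000. The remaining $5,625,000 passes to the descendants.
The descendants' portion ($5,625,000) is divided at the children's generation into 5 shares of $1,125,000. Imani, Gabor, and Joaquin each take $1,125,000. The 2 shares of the deceased (Pieter and Beatrix) are combined into a pool of $2,250,000.
That pool ($2,250,000) is divided at the grandchildren's generation equally among Wiremu, Hector, Declan, Eira, and Perrin: $450,000 each.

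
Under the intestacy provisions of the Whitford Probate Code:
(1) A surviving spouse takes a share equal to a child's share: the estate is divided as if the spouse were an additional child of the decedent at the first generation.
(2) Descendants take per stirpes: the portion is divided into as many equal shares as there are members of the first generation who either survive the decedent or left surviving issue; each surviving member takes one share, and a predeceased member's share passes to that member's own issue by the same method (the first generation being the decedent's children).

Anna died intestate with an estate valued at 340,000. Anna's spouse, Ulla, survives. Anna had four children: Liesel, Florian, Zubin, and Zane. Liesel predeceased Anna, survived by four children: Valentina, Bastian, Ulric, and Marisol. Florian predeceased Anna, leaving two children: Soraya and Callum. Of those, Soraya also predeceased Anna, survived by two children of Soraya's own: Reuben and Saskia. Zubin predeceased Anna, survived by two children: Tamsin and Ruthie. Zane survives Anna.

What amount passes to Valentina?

The spouse counts as an additional share at the children's level, so there are 5 primary shares of 68,000. Ulla takes one such share (68,000).
The children's combined portion (272,000) is divided into 4 shares of 68,000: Zane takes 68,000; Liesel's 68,000 share passes to Liesel's issue; Florian's 68,000 share passes to Florian's issue; Zubin's 68,000 share passes to Zubin's issue.
Liesel's share (68,000) is divided into 4 shares of 17,000: Valentina, Bastian, Ulric, and Marisol each take 17,000.
Florian's share (68,000) is divided into 2 shares of 34,000: Callum takes 34,000; Soraya's 34,000 share passes to Soraya's issue.
Soraya's share (34,000) is divided into 2 shares of 17,000: Reuben and Saskia each take 17,000.
Zubin's share (68,000) is divided into 2 shares of 34,000: Tamsin and Ruthie each take 34,000.

Valentina receives 17,000.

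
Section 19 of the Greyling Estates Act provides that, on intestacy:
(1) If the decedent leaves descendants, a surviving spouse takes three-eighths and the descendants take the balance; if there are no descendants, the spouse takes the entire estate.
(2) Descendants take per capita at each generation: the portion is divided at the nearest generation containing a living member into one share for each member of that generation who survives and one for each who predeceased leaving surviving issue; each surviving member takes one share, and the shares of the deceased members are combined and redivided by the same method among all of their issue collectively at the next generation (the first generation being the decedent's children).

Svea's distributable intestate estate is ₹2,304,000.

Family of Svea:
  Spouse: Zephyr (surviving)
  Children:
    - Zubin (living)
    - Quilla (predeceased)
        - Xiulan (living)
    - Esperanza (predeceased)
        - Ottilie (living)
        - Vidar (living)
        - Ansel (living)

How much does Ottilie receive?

Ottilie receives ₹240,000.

Zephyr takes three-eighths of ₹2,304,000 = ₹864,000. The remaining ₹1,440,000 passes to the descendants.
The descendants' portion (₹1,440,000) is divided at the children's generation into 3 shares of ₹480,000. Zubin takes ₹480,000. The 2 shares of the deceased (Quilla and Esperanza) are combined into a pool of ₹960,000.
That pool (₹960,000) is divided at the grandchildren's generation equally among Xiulan, Ottilie, Vidar, and Ansel: ₹240,000 each.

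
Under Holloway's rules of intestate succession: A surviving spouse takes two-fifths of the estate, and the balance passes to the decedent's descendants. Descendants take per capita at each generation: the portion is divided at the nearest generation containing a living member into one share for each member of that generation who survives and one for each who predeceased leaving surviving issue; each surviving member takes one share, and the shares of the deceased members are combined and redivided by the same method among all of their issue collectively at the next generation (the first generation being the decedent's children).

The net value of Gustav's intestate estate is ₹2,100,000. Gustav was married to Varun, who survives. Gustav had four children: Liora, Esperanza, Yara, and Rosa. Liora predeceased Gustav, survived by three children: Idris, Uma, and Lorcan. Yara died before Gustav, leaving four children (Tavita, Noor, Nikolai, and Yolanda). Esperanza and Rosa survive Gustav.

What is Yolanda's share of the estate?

Yolanda receives ₹90,000.

Varun takes two-fifths of ₹2,100,000 = ₹840,000. The remaining ₹1,260,000 passes to the descendants.
The descendants' portion (₹1,260,000) is divided at the children's generation into 4 shares of ₹315,000. Esperanza and Rosa each take ₹315,000. The 2 shares of the deceased (Liora and Yara) are combined into a pool of ₹630,000.
That pool (₹630,000) is divided at the grandchildren's generation equally among Idris, Uma, Lorcan, Tavita, Noor, Nikolai, and Yolanda: ₹90,000 each.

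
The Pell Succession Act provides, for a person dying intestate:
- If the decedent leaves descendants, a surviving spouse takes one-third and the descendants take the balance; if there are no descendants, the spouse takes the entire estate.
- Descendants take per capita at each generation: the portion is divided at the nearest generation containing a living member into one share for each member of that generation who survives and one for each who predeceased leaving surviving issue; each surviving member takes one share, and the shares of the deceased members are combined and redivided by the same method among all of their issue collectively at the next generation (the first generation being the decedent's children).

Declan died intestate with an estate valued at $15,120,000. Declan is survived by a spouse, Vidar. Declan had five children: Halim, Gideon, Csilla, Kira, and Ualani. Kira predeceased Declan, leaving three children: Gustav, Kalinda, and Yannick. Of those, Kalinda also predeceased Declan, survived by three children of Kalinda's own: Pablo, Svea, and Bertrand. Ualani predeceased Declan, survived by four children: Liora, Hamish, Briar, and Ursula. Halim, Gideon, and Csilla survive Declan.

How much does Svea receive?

Svea receives $192,000.

Vidar takes one-third of $15,120,000 = $5,040,000. The remaining $10,080,000 passes to the descendants.
The descendants' portion ($10,080,000) is divided at the children's generation into 5 shares of $2,016,000. Halim, Gideon, and Csilla each take $2,016,000. The 2 shares of the deceased (Kira and Ualani) are combined into a pool of $4,032,000.
That pool ($4,032,000) is divided at the grandchildren's generation into 7 shares of $576,000. Gustav, Yannick, Liora, Hamish, Briar, and Ursula each take $576,000. The remaining share for the deceased Kalinda ($576,000) is carried to the next generation.
That pool ($576,000) is divided at the great-grandchildren's generation equally among Pablo, Svea, and Bertrand: $192,000 each.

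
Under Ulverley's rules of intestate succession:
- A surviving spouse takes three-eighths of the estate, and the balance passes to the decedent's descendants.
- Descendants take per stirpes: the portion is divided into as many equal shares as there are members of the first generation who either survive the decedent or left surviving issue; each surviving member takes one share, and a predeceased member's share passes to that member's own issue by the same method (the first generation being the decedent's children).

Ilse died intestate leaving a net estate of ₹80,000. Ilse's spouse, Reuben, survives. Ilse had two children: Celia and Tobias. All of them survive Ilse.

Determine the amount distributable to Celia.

Celia receives ₹25,000.

Reuben takes three-eighths of ₹80,000 = ₹30,000. The remaining ₹50,000 passes to the descendants.
The descendants' portion (₹50,000) is divided into 2 shares of ₹25,000: Celia and Tobias each take ₹25,000.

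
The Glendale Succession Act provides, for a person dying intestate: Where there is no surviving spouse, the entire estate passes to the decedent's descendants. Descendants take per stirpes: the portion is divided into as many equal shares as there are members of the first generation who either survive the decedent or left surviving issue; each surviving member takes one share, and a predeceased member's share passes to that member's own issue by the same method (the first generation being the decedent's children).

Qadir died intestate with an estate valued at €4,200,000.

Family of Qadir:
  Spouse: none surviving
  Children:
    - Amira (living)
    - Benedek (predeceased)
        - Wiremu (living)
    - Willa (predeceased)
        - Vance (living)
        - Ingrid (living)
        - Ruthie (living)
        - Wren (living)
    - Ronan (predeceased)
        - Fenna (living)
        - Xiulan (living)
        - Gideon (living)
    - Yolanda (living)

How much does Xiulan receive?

The entire €4,200,000 passes to the descendants.
That amount (€4,200,000) is divided into 5 shares of €840,000: Amira and Yolanda each take €840,000; Benedek's €840,000 share passes to Benedek's issue; Willa's €840,000 share passes to Willa's issue; Ronan's €840,000 share passes to Ronan's issue.
Benedek's share (€840,000) passes entirely to Wiremu.
Willa's share (€840,000) is divided into 4 shares of €210,000: Vance, Ingrid, Ruthie, and Wren each take €210,000.
Ronan's share (€840,000) is divided into 3 shares of €280,000: Fenna, Xiulan, and Gideon each take €280,000.

Xiulan receives €280,000.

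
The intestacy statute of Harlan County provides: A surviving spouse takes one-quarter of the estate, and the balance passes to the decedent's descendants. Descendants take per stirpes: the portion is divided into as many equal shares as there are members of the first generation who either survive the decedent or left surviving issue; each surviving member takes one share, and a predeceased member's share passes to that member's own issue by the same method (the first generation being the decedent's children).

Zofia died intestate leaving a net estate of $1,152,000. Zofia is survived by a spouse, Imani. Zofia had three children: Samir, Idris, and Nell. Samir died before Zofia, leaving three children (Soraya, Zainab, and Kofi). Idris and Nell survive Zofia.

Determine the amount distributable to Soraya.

Soraya receives $96,000.

Imani takes one-quarter of $1,152,000 = $288,000. The remaining $864,000 passes to the descendants.
The descendants' portion ($864,000) is divided into 3 shares of $288,000: Idris and Nell each take $288,000; Samir's $288,000 share passes to Samir's issue.
Samir's share ($288,000) is divided into 3 shares of $96,000: Soraya, Zainab, and Kofi each take $96,000.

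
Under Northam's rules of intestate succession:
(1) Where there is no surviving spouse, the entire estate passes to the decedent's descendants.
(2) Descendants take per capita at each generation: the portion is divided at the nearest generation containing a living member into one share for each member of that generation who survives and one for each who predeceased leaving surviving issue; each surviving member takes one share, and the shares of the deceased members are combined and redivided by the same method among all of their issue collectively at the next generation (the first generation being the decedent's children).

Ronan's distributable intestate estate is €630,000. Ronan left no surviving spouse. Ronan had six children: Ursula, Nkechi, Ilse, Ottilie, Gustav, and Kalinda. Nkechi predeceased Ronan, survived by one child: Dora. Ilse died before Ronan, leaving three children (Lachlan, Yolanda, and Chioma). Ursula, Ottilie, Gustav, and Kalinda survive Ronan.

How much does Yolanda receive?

Yolanda receives €52,500.

The entire €630,000 passes to the descendants.
That amount (€630,000) is divided at the children's generation into 6 shares of €105,000. Ursula, Ottilie, Gustav, and Kalinda each take €105,000. The 2 shares of the deceased (Nkechi and Ilse) are combined into a pool of €210,000.
That pool (€210,000) is divided at the grandchildren's generation equally among Dora, Lachlan, Yolanda, and Chioma: €52,500 each.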